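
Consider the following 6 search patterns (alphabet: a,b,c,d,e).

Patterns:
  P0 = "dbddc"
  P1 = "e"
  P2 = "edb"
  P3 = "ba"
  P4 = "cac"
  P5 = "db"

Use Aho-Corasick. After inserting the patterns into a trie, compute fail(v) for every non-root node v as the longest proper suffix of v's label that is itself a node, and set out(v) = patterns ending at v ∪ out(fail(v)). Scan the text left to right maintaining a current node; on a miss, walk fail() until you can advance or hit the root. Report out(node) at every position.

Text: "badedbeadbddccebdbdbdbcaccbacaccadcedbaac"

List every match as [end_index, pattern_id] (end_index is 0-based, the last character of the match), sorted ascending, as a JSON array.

Build automaton:
Trie (insert patterns):
  0='ε' goto b→9 c→11 d→1 e→6
  1='d' goto b→2
  2='db' goto d→3  ←P5
  3='dbd' goto d→4
  4='dbdd' goto c→5
  5='dbddc' goto ·  ←P0
  6='e' goto d→7  ←P1
  7='ed' goto b→8
  8='edb' goto ·  ←P2
  9='b' goto a→10
  10='ba' goto ·  ←P3
  11='c' goto a→12
  12='ca' goto c→13
  13='cac' goto ·  ←P4

Failure links (BFS by depth):
  fail(1) 'd': from fail(0)=0 chase 'd': 0 ⇒ 0;  out=∅∪out(0)=∅
  fail(6) 'e': from fail(0)=0 chase 'e': 0 ⇒ 0;  out={1}∪out(0)={1}
  fail(9) 'b': from fail(0)=0 chase 'b': 0 ⇒ 0;  out=∅∪out(0)=∅
  fail(11) 'c': from fail(0)=0 chase 'c': 0 ⇒ 0;  out=∅∪out(0)=∅
  fail(2) 'db': from fail(1)=0 chase 'b': 0 ⇒ 9;  out={5}∪out(9)={5}
  fail(7) 'ed': from fail(6)=0 chase 'd': 0 ⇒ 1;  out=∅∪out(1)=∅
  fail(10) 'ba': from fail(9)=0 chase 'a': 0 ⇒ 0;  out={3}∪out(0)={3}
  fail(12) 'ca': from fail(11)=0 chase 'a': 0 ⇒ 0;  out=∅∪out(0)=∅
  fail(3) 'dbd': from fail(2)=9 chase 'd': 9→0 ⇒ 1;  out=∅∪out(1)=∅
  fail(8) 'edb': from fail(7)=1 chase 'b': 1 ⇒ 2;  out={2}∪out(2)={2,5}
  fail(13) 'cac': from fail(12)=0 chase 'c': 0 ⇒ 11;  out={4}∪out(11)={4}
  fail(4) 'dbdd': from fail(3)=1 chase 'd': 1→0 ⇒ 1;  out=∅∪out(1)=∅
  fail(5) 'dbddc': from fail(4)=1 chase 'c': 1→0 ⇒ 11;  out={0}∪out(11)={0}

Scan:
[0] read 'b'  n0⇒n9
[1] read 'a'  n9⇒n10  → match P3@[0:1]
[2] read 'd'  n10⇒n1 ·f
[3] read 'e'  n1⇒n6 ·f  → match P1@[3:3]
[4] read 'd'  n6⇒n7
[5] read 'b'  n7⇒n8  → match P2@[3:5],P5@[4:5]
[6] read 'e'  n8⇒n6 ·f  → match P1@[6:6]
[7] read 'a'  n6⇒n0 ·f
[8] read 'd'  n0⇒n1
[9] read 'b'  n1⇒n2  → match P5@[8:9]
[10] read 'd'  n2⇒n3
[11] read 'd'  n3⇒n4
[12] read 'c'  n4⇒n5  → match P0@[8:12]
[13] read 'c'  n5⇒n11 ·f
[14] read 'e'  n11⇒n6 ·f  → match P1@[14:14]
[15] read 'b'  n6⇒n9 ·f
[16] read 'd'  n9⇒n1 ·f
[17] read 'b'  n1⇒n2  → match P5@[16:17]
[18] read 'd'  n2⇒n3
[19] read 'b'  n3⇒n2 ·f  → match P5@[18:19]
[20] read 'd'  n2⇒n3
[21] read 'b'  n3⇒n2 ·f  → match P5@[20:21]
[22] read 'c'  n2⇒n11 ·f
[23] read 'a'  n11⇒n12
[24] read 'c'  n12⇒n13  → match P4@[22:24]
[25] read 'c'  n13⇒n11 ·f
[26] read 'b'  n11⇒n9 ·f
[27] read 'a'  n9⇒n10  → match P3@[26:27]
[28] read 'c'  n10⇒n11 ·f
[29] read 'a'  n11⇒n12
[30] read 'c'  n12⇒n13  → match P4@[28:30]
[31] read 'c'  n13⇒n11 ·f
[32] read 'a'  n11⇒n12
[33] read 'd'  n12⇒n1 ·f
[34] read 'c'  n1⇒n11 ·f
[35] read 'e'  n11⇒n6 ·f  → match P1@[35:35]
[36] read 'd'  n6⇒n7
[37] read 'b'  n7⇒n8  → match P2@[35:37],P5@[36:37]
[38] read 'a'  n8⇒n10 ·f  → match P3@[37:38]
[39] read 'a'  n10⇒n0 ·f
[40] read 'c'  n0⇒n11

Matches: [[1,3],[3,1],[5,2],[5,5],[6,1],[9,5],[12,0],[14,1],[17,5],[19,5],[21,5],[24,4],[27,3],[30,4],[35,1],[37,2],[37,5],[38,3]]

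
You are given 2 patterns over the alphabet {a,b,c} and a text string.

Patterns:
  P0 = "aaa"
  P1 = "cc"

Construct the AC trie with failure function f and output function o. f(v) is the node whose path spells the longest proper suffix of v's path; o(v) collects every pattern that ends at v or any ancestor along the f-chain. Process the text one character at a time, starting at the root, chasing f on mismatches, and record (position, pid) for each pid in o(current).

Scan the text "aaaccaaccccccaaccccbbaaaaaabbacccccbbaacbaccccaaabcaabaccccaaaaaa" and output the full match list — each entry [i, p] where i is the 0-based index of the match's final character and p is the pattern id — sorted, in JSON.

Build:
Trie nodes:
  0='ε' goto a→1 c→4
  1='a' goto a→2
  2='aa' goto a→3
  3='aaa' goto ·  ←P0
  4='c' goto c→5
  5='cc' goto ·  ←P1

BFS fail/out derivation:
  n1('a'): parent n0 fail=0; on 'a' 0 → fail=0;  out ∅∪∅=∅
  n4('c'): parent n0 fail=0; on 'c' 0 → fail=0;  out ∅∪∅=∅
  n2('aa'): parent n1 fail=0; on 'a' 0 → fail=1;  out ∅∪∅=∅
  n5('cc'): parent n4 fail=0; on 'c' 0 → fail=4;  out {1}∪∅={1}
  n3('aaa'): parent n2 fail=1; on 'a' 1 → fail=2;  out {0}∪∅={0}

Run:
pos 0 'a': at 1
pos 1 'a': at 2
pos 2 'a': at 3  ** P0@[0:2]
pos 3 'c': at 4 (via fail)
pos 4 'c': at 5  ** P1@[3:4]
pos 5 'a': at 1 (via fail)
pos 6 'a': at 2
pos 7 'c': at 4 (via fail)
pos 8 'c': at 5  ** P1@[7:8]
pos 9 'c': at 5 (via fail)  ** P1@[8:9]
pos 10 'c': at 5 (via fail)  ** P1@[9:10]
pos 11 'c': at 5 (via fail)  ** P1@[10:11]
pos 12 'c': at 5 (via fail)  ** P1@[11:12]
pos 13 'a': at 1 (via fail)
pos 14 'a': at 2
pos 15 'c': at 4 (via fail)
pos 16 'c': at 5  ** P1@[15:16]
pos 17 'c': at 5 (via fail)  ** P1@[16:17]
pos 18 'c': at 5 (via fail)  ** P1@[17:18]
pos 19 'b': at 0 (via fail)
pos 20 'b': at 0
pos 21 'a': at 1
pos 22 'a': at 2
pos 23 'a': at 3  ** P0@[21:23]
pos 24 'a': at 3 (via fail)  ** P0@[22:24]
pos 25 'a': at 3 (via fail)  ** P0@[23:25]
pos 26 'a': at 3 (via fail)  ** P0@[24:26]
pos 27 'b': at 0 (via fail)
pos 28 'b': at 0
pos 29 'a': at 1
pos 30 'c': at 4 (via fail)
pos 31 'c': at 5  ** P1@[30:31]
pos 32 'c': at 5 (via fail)  ** P1@[31:32]
pos 33 'c': at 5 (via fail)  ** P1@[32:33]
pos 34 'c': at 5 (via fail)  ** P1@[33:34]
pos 35 'b': at 0 (via fail)
pos 36 'b': at 0
pos 37 'a': at 1
pos 38 'a': at 2
pos 39 'c': at 4 (via fail)
pos 40 'b': at 0 (via fail)
pos 41 'a': at 1
pos 42 'c': at 4 (via fail)
pos 43 'c': at 5  ** P1@[42:43]
pos 44 'c': at 5 (via fail)  ** P1@[43:44]
pos 45 'c': at 5 (via fail)  ** P1@[44:45]
pos 46 'a': at 1 (via fail)
pos 47 'a': at 2
pos 48 'a': at 3  ** P0@[46:48]
pos 49 'b': at 0 (via fail)
pos 50 'c': at 4
pos 51 'a': at 1 (via fail)
pos 52 'a': at 2
pos 53 'b': at 0 (via fail)
pos 54 'a': at 1
pos 55 'c': at 4 (via fail)
pos 56 'c': at 5  ** P1@[55:56]
pos 57 'c': at 5 (via fail)  ** P1@[56:57]
pos 58 'c': at 5 (via fail)  ** P1@[57:58]
pos 59 'a': at 1 (via fail)
pos 60 'a': at 2
pos 61 'a': at 3  ** P0@[59:61]
pos 62 'a': at 3 (via fail)  ** P0@[60:62]
pos 63 'a': at 3 (via fail)  ** P0@[61:63]
pos 64 'a': at 3 (via fail)  ** P0@[62:64]

All matches (sorted): [[2,0],[4,1],[8,1],[9,1],[10,1],[11,1],[12,1],[16,1],[17,1],[18,1],[23,0],[24,0],[25,0],[26,0],[31,1],[32,1],[33,1],[34,1],[43,1],[44,1],[45,1],[48,0],[56,1],[57,1],[58,1],[61,0],[62,0],[63,0],[64,0]]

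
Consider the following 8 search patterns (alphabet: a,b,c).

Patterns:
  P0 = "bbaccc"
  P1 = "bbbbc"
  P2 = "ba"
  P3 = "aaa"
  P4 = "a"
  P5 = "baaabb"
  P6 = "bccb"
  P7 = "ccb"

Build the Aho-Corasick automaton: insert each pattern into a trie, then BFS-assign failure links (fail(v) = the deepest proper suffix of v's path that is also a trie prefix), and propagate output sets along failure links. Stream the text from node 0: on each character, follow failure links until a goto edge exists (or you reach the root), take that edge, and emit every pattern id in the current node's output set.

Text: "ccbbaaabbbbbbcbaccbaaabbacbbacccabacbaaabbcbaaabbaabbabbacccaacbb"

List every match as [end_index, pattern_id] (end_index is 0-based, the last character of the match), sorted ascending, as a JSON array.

Build:
Trie nodes:
  n0 'ε': a→11 b→1 c→21
  n1 'b': a→10 b→2 c→18
  n2 'bb': a→3 b→7
  n3 'bba': c→4
  n4 'bbac': c→5
  n5 'bbacc': c→6
  n6 'bbaccc': ·  [P0 ends]
  n7 'bbb': b→8
  n8 'bbbb': c→9
  n9 'bbbbc': ·  [P1 ends]
  n10 'ba': a→14  [P2 ends]
  n11 'a': a→12  [P4 ends]
  n12 'aa': a→13
  n13 'aaa': ·  [P3 ends]
  n14 'baa': a→15
  n15 'baaa': b→16
  n16 'baaab': b→17
  n17 'baaabb': ·  [P5 ends]
  n18 'bc': c→19
  n19 'bcc': b→20
  n20 'bccb': ·  [P6 ends]
  n21 'c': c→22
  n22 'cc': b→23
  n23 'ccb': ·  [P7 ends]

BFS fail/out derivation:
  n1('b'): parent n0 fail=0; on 'b' 0 → fail=0;  out ∅∪∅=∅
  n11('a'): parent n0 fail=0; on 'a' 0 → fail=0;  out {4}∪∅={4}
  n21('c'): parent n0 fail=0; on 'c' 0 → fail=0;  out ∅∪∅=∅
  n2('bb'): parent n1 fail=0; on 'b' 0 → fail=1;  out ∅∪∅=∅
  n10('ba'): parent n1 fail=0; on 'a' 0 → fail=11;  out {2}∪{4}={2,4}
  n12('aa'): parent n11 fail=0; on 'a' 0 → fail=11;  out ∅∪{4}={4}
  n18('bc'): parent n1 fail=0; on 'c' 0 → fail=21;  out ∅∪∅=∅
  n22('cc'): parent n21 fail=0; on 'c' 0 → fail=21;  out ∅∪∅=∅
  n3('bba'): parent n2 fail=1; on 'a' 1 → fail=10;  out ∅∪{2,4}={2,4}
  n7('bbb'): parent n2 fail=1; on 'b' 1 → fail=2;  out ∅∪∅=∅
  n13('aaa'): parent n12 fail=11; on 'a' 11 → fail=12;  out {3}∪{4}={3,4}
  n14('baa'): parent n10 fail=11; on 'a' 11 → fail=12;  out ∅∪{4}={4}
  n19('bcc'): parent n18 fail=21; on 'c' 21 → fail=22;  out ∅∪∅=∅
  n23('ccb'): parent n22 fail=21; on 'b' 21→0 → fail=1;  out {7}∪∅={7}
  n4('bbac'): parent n3 fail=10; on 'c' 10→11→0 → fail=21;  out ∅∪∅=∅
  n8('bbbb'): parent n7 fail=2; on 'b' 2 → fail=7;  out ∅∪∅=∅
  n15('baaa'): parent n14 fail=12; on 'a' 12 → fail=13;  out ∅∪{3,4}={3,4}
  n20('bccb'): parent n19 fail=22; on 'b' 22 → fail=23;  out {6}∪{7}={6,7}
  n5('bbacc'): parent n4 fail=21; on 'c' 21 → fail=22;  out ∅∪∅=∅
  n9('bbbbc'): parent n8 fail=7; on 'c' 7→2→1 → fail=18;  out {1}∪∅={1}
  n16('baaab'): parent n15 fail=13; on 'b' 13→12→11→0 → fail=1;  out ∅∪∅=∅
  n6('bbaccc'): parent n5 fail=22; on 'c' 22→21 → fail=22;  out {0}∪∅={0}
  n17('baaabb'): parent n16 fail=1; on 'b' 1 → fail=2;  out {5}∪∅={5}

Scan:
[0] read 'c'  n0⇒n21
[1] read 'c'  n21⇒n22
[2] read 'b'  n22⇒n23  emit P7@[0:2]
[3] read 'b'  n23⇒n2 (via fail)
[4] read 'a'  n2⇒n3  emit P2@[3:4],P4@[4:4]
[5] read 'a'  n3⇒n14 (via fail)  emit P4@[5:5]
[6] read 'a'  n14⇒n15  emit P3@[4:6],P4@[6:6]
[7] read 'b'  n15⇒n16
[8] read 'b'  n16⇒n17  emit P5@[3:8]
[9] read 'b'  n17⇒n7 (via fail)
[10] read 'b'  n7⇒n8
[11] read 'b'  n8⇒n8 (via fail)
[12] read 'b'  n8⇒n8 (via fail)
[13] read 'c'  n8⇒n9  emit P1@[9:13]
[14] read 'b'  n9⇒n1 (via fail)
[15] read 'a'  n1⇒n10  emit P2@[14:15],P4@[15:15]
[16] read 'c'  n10⇒n21 (via fail)
[17] read 'c'  n21⇒n22
[18] read 'b'  n22⇒n23  emit P7@[16:18]
[19] read 'a'  n23⇒n10 (via fail)  emit P2@[18:19],P4@[19:19]
[20] read 'a'  n10⇒n14  emit P4@[20:20]
[21] read 'a'  n14⇒n15  emit P3@[19:21],P4@[21:21]
[22] read 'b'  n15⇒n16
[23] read 'b'  n16⇒n17  emit P5@[18:23]
[24] read 'a'  n17⇒n3 (via fail)  emit P2@[23:24],P4@[24:24]
[25] read 'c'  n3⇒n4
[26] read 'b'  n4⇒n1 (via fail)
[27] read 'b'  n1⇒n2
[28] read 'a'  n2⇒n3  emit P2@[27:28],P4@[28:28]
[29] read 'c'  n3⇒n4
[30] read 'c'  n4⇒n5
[31] read 'c'  n5⇒n6  emit P0@[26:31]
[32] read 'a'  n6⇒n11 (via fail)  emit P4@[32:32]
[33] read 'b'  n11⇒n1 (via fail)
[34] read 'a'  n1⇒n10  emit P2@[33:34],P4@[34:34]
[35] read 'c'  n10⇒n21 (via fail)
[36] read 'b'  n21⇒n1 (via fail)
[37] read 'a'  n1⇒n10  emit P2@[36:37],P4@[37:37]
[38] read 'a'  n10⇒n14  emit P4@[38:38]
[39] read 'a'  n14⇒n15  emit P3@[37:39],P4@[39:39]
[40] read 'b'  n15⇒n16
[41] read 'b'  n16⇒n17  emit P5@[36:41]
[42] read 'c'  n17⇒n18 (via fail)
[43] read 'b'  n18⇒n1 (via fail)
[44] read 'a'  n1⇒n10  emit P2@[43:44],P4@[44:44]
[45] read 'a'  n10⇒n14  emit P4@[45:45]
[46] read 'a'  n14⇒n15  emit P3@[44:46],P4@[46:46]
[47] read 'b'  n15⇒n16
[48] read 'b'  n16⇒n17  emit P5@[43:48]
[49] read 'a'  n17⇒n3 (via fail)  emit P2@[48:49],P4@[49:49]
[50] read 'a'  n3⇒n14 (via fail)  emit P4@[50:50]
[51] read 'b'  n14⇒n1 (via fail)
[52] read 'b'  n1⇒n2
[53] read 'a'  n2⇒n3  emit P2@[52:53],P4@[53:53]
[54] read 'b'  n3⇒n1 (via fail)
[55] read 'b'  n1⇒n2
[56] read 'a'  n2⇒n3  emit P2@[55:56],P4@[56:56]
[57] read 'c'  n3⇒n4
[58] read 'c'  n4⇒n5
[59] read 'c'  n5⇒n6  emit P0@[54:59]
[60] read 'a'  n6⇒n11 (via fail)  emit P4@[60:60]
[61] read 'a'  n11⇒n12  emit P4@[61:61]
[62] read 'c'  n12⇒n21 (via fail)
[63] read 'b'  n21⇒n1 (via fail)
[64] read 'b'  n1⇒n2

Result: [[2,7],[4,2],[4,4],[5,4],[6,3],[6,4],[8,5],[13,1],[15,2],[15,4],[18,7],[19,2],[19,4],[20,4],[21,3],[21,4],[23,5],[24,2],[24,4],[28,2],[28,4],[31,0],[32,4],[34,2],[34,4],[37,2],[37,4],[38,4],[39,3],[39,4],[41,5],[44,2],[44,4],[45,4],[46,3],[46,4],[48,5],[49,2],[49,4],[50,4],[53,2],[53,4],[56,2],[56,4],[59,0],[60,4],[61,4]]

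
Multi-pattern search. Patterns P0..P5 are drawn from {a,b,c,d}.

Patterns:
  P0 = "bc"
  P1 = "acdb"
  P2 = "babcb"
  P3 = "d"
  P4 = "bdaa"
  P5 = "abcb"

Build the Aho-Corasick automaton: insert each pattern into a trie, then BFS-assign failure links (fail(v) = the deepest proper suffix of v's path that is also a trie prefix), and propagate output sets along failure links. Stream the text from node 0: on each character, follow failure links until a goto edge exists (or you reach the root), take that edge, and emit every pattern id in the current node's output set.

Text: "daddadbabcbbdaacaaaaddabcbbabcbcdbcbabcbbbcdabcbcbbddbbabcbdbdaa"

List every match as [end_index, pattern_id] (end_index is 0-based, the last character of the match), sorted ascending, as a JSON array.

Build:
Trie nodes:
  0='ε' goto a→3 b→1 d→11
  1='b' goto a→7 c→2 d→12
  2='bc' goto ·  ←P0
  3='a' goto b→15 c→4
  4='ac' goto d→5
  5='acd' goto b→6
  6='acdb' goto ·  ←P1
  7='ba' goto b→8
  8='bab' goto c→9
  9='babc' goto b→10
  10='babcb' goto ·  ←P2
  11='d' goto ·  ←P3
  12='bd' goto a→13
  13='bda' goto a→14
  14='bdaa' goto ·  ←P4
  15='ab' goto c→16
  16='abc' goto b→17
  17='abcb' goto ·  ←P5

BFS fail/out derivation:
  fail(1) 'b': from fail(0)=0 chase 'b': 0 ⇒ 0;  out=∅∪out(0)=∅
  fail(3) 'a': from fail(0)=0 chase 'a': 0 ⇒ 0;  out=∅∪out(0)=∅
  fail(11) 'd': from fail(0)=0 chase 'd': 0 ⇒ 0;  out={3}∪out(0)={3}
  fail(2) 'bc': from fail(1)=0 chase 'c': 0 ⇒ 0;  out={0}∪out(0)={0}
  fail(4) 'ac': from fail(3)=0 chase 'c': 0 ⇒ 0;  out=∅∪out(0)=∅
  fail(7) 'ba': from fail(1)=0 chase 'a': 0 ⇒ 3;  out=∅∪out(3)=∅
  fail(12) 'bd': from fail(1)=0 chase 'd': 0 ⇒ 11;  out=∅∪out(11)={3}
  fail(15) 'ab': from fail(3)=0 chase 'b': 0 ⇒ 1;  out=∅∪out(1)=∅
  fail(5) 'acd': from fail(4)=0 chase 'd': 0 ⇒ 11;  out=∅∪out(11)={3}
  fail(8) 'bab': from fail(7)=3 chase 'b': 3 ⇒ 15;  out=∅∪out(15)=∅
  fail(13) 'bda': from fail(12)=11 chase 'a': 11→0 ⇒ 3;  out=∅∪out(3)=∅
  fail(16) 'abc': from fail(15)=1 chase 'c': 1 ⇒ 2;  out=∅∪out(2)={0}
  fail(6) 'acdb': from fail(5)=11 chase 'b': 11→0 ⇒ 1;  out={1}∪out(1)={1}
  fail(9) 'babc': from fail(8)=15 chase 'c': 15 ⇒ 16;  out=∅∪out(16)={0}
  fail(14) 'bdaa': from fail(13)=3 chase 'a': 3→0 ⇒ 3;  out={4}∪out(3)={4}
  fail(17) 'abcb': from fail(16)=2 chase 'b': 2→0 ⇒ 1;  out={5}∪out(1)={5}
  fail(10) 'babcb': from fail(9)=16 chase 'b': 16 ⇒ 17;  out={2}∪out(17)={2,5}

Scan:
[0] read 'd'  n0⇒n11  emit P3@[0:0]
[1] read 'a'  n11⇒n3 (via fail)
[2] read 'd'  n3⇒n11 (via fail)  emit P3@[2:2]
[3] read 'd'  n11⇒n11 (via fail)  emit P3@[3:3]
[4] read 'a'  n11⇒n3 (via fail)
[5] read 'd'  n3⇒n11 (via fail)  emit P3@[5:5]
[6] read 'b'  n11⇒n1 (via fail)
[7] read 'a'  n1⇒n7
[8] read 'b'  n7⇒n8
[9] read 'c'  n8⇒n9  emit P0@[8:9]
[10] read 'b'  n9⇒n10  emit P2@[6:10],P5@[7:10]
[11] read 'b'  n10⇒n1 (via fail)
[12] read 'd'  n1⇒n12  emit P3@[12:12]
[13] read 'a'  n12⇒n13
[14] read 'a'  n13⇒n14  emit P4@[11:14]
[15] read 'c'  n14⇒n4 (via fail)
[16] read 'a'  n4⇒n3 (via fail)
[17] read 'a'  n3⇒n3 (via fail)
[18] read 'a'  n3⇒n3 (via fail)
[19] read 'a'  n3⇒n3 (via fail)
[20] read 'd'  n3⇒n11 (via fail)  emit P3@[20:20]
[21] read 'd'  n11⇒n11 (via fail)  emit P3@[21:21]
[22] read 'a'  n11⇒n3 (via fail)
[23] read 'b'  n3⇒n15
[24] read 'c'  n15⇒n16  emit P0@[23:24]
[25] read 'b'  n16⇒n17  emit P5@[22:25]
[26] read 'b'  n17⇒n1 (via fail)
[27] read 'a'  n1⇒n7
[28] read 'b'  n7⇒n8
[29] read 'c'  n8⇒n9  emit P0@[28:29]
[30] read 'b'  n9⇒n10  emit P2@[26:30],P5@[27:30]
[31] read 'c'  n10⇒n2 (via fail)  emit P0@[30:31]
[32] read 'd'  n2⇒n11 (via fail)  emit P3@[32:32]
[33] read 'b'  n11⇒n1 (via fail)
[34] read 'c'  n1⇒n2  emit P0@[33:34]
[35] read 'b'  n2⇒n1 (via fail)
[36] read 'a'  n1⇒n7
[37] read 'b'  n7⇒n8
[38] read 'c'  n8⇒n9  emit P0@[37:38]
[39] read 'b'  n9⇒n10  emit P2@[35:39],P5@[36:39]
[40] read 'b'  n10⇒n1 (via fail)
[41] read 'b'  n1⇒n1 (via fail)
[42] read 'c'  n1⇒n2  emit P0@[41:42]
[43] read 'd'  n2⇒n11 (via fail)  emit P3@[43:43]
[44] read 'a'  n11⇒n3 (via fail)
[45] read 'b'  n3⇒n15
[46] read 'c'  n15⇒n16  emit P0@[45:46]
[47] read 'b'  n16⇒n17  emit P5@[44:47]
[48] read 'c'  n17⇒n2 (via fail)  emit P0@[47:48]
[49] read 'b'  n2⇒n1 (via fail)
[50] read 'b'  n1⇒n1 (via fail)
[51] read 'd'  n1⇒n12  emit P3@[51:51]
[52] read 'd'  n12⇒n11 (via fail)  emit P3@[52:52]
[53] read 'b'  n11⇒n1 (via fail)
[54] read 'b'  n1⇒n1 (via fail)
[55] read 'a'  n1⇒n7
[56] read 'b'  n7⇒n8
[57] read 'c'  n8⇒n9  emit P0@[56:57]
[58] read 'b'  n9⇒n10  emit P2@[54:58],P5@[55:58]
[59] read 'd'  n10⇒n12 (via fail)  emit P3@[59:59]
[60] read 'b'  n12⇒n1 (via fail)
[61] read 'd'  n1⇒n12  emit P3@[61:61]
[62] read 'a'  n12⇒n13
[63] read 'a'  n13⇒n14  emit P4@[60:63]

Matches: [[0,3],[2,3],[3,3],[5,3],[9,0],[10,2],[10,5],[12,3],[14,4],[20,3],[21,3],[24,0],[25,5],[29,0],[30,2],[30,5],[31,0],[32,3],[34,0],[38,0],[39,2],[39,5],[42,0],[43,3],[46,0],[47,5],[48,0],[51,3],[52,3],[57,0],[58,2],[58,5],[59,3],[61,3],[63,4]]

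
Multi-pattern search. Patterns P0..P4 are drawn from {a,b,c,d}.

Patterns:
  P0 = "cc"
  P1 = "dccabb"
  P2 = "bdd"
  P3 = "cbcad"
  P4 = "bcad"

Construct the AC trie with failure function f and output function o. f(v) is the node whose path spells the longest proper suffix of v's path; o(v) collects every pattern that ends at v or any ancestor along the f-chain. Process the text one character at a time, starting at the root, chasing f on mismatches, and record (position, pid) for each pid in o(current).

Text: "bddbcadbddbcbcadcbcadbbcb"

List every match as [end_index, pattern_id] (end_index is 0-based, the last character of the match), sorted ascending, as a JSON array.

Build:
Trie (insert patterns):
  n0 'ε': b→9 c→1 d→3
  n1 'c': b→12 c→2
  n2 'cc': ·  [P0 ends]
  n3 'd': c→4
  n4 'dc': c→5
  n5 'dcc': a→6
  n6 'dcca': b→7
  n7 'dccab': b→8
  n8 'dccabb': ·  [P1 ends]
  n9 'b': c→16 d→10
  n10 'bd': d→11
  n11 'bdd': ·  [P2 ends]
  n12 'cb': c→13
  n13 'cbc': a→14
  n14 'cbca': d→15
  n15 'cbcad': ·  [P3 ends]
  n16 'bc': a→17
  n17 'bca': d→18
  n18 'bcad': ·  [P4 ends]

BFS fail/out derivation:
  fail(1) 'c': from fail(0)=0 chase 'c': 0 ⇒ 0;  out=∅∪out(0)=∅
  fail(3) 'd': from fail(0)=0 chase 'd': 0 ⇒ 0;  out=∅∪out(0)=∅
  fail(9) 'b': from fail(0)=0 chase 'b': 0 ⇒ 0;  out=∅∪out(0)=∅
  fail(2) 'cc': from fail(1)=0 chase 'c': 0 ⇒ 1;  out={0}∪out(1)={0}
  fail(4) 'dc': from fail(3)=0 chase 'c': 0 ⇒ 1;  out=∅∪out(1)=∅
  fail(10) 'bd': from fail(9)=0 chase 'd': 0 ⇒ 3;  out=∅∪out(3)=∅
  fail(12) 'cb': from fail(1)=0 chase 'b': 0 ⇒ 9;  out=∅∪out(9)=∅
  fail(16) 'bc': from fail(9)=0 chase 'c': 0 ⇒ 1;  out=∅∪out(1)=∅
  fail(5) 'dcc': from fail(4)=1 chase 'c': 1 ⇒ 2;  out=∅∪out(2)={0}
  fail(11) 'bdd': from fail(10)=3 chase 'd': 3→0 ⇒ 3;  out={2}∪out(3)={2}
  fail(13) 'cbc': from fail(12)=9 chase 'c': 9 ⇒ 16;  out=∅∪out(16)=∅
  fail(17) 'bca': from fail(16)=1 chase 'a': 1→0 ⇒ 0;  out=∅∪out(0)=∅
  fail(6) 'dcca': from fail(5)=2 chase 'a': 2→1→0 ⇒ 0;  out=∅∪out(0)=∅
  fail(14) 'cbca': from fail(13)=16 chase 'a': 16 ⇒ 17;  out=∅∪out(17)=∅
  fail(18) 'bcad': from fail(17)=0 chase 'd': 0 ⇒ 3;  out={4}∪out(3)={4}
  fail(7) 'dccab': from fail(6)=0 chase 'b': 0 ⇒ 9;  out=∅∪out(9)=∅
  fail(15) 'cbcad': from fail(14)=17 chase 'd': 17 ⇒ 18;  out={3}∪out(18)={3,4}
  fail(8) 'dccabb': from fail(7)=9 chase 'b': 9→0 ⇒ 9;  out={1}∪out(9)={1}

Run:
pos 0 'b': at 9
pos 1 'd': at 10
pos 2 'd': at 11  emit P2@[0:2]
pos 3 'b': at 9 (via fail)
pos 4 'c': at 16
pos 5 'a': at 17
pos 6 'd': at 18  emit P4@[3:6]
pos 7 'b': at 9 (via fail)
pos 8 'd': at 10
pos 9 'd': at 11  emit P2@[7:9]
pos 10 'b': at 9 (via fail)
pos 11 'c': at 16
pos 12 'b': at 12 (via fail)
pos 13 'c': at 13
pos 14 'a': at 14
pos 15 'd': at 15  emit P3@[11:15],P4@[12:15]
pos 16 'c': at 4 (via fail)
pos 17 'b': at 12 (via fail)
pos 18 'c': at 13
pos 19 'a': at 14
pos 20 'd': at 15  emit P3@[16:20],P4@[17:20]
pos 21 'b': at 9 (via fail)
pos 22 'b': at 9 (via fail)
pos 23 'c': at 16
pos 24 'b': at 12 (via fail)

Result: [[2,2],[6,4],[9,2],[15,3],[15,4],[20,3],[20,4]]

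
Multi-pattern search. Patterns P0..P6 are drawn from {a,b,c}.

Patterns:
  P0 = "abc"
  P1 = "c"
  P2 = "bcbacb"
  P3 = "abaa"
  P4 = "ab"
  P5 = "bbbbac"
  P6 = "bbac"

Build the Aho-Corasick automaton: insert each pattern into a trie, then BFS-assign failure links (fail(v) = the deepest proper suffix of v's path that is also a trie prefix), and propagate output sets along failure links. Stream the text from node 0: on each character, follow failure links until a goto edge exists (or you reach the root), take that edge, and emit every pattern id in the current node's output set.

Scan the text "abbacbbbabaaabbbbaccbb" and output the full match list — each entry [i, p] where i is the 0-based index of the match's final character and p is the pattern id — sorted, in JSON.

Build automaton:
Trie (insert patterns):
  0='ε' goto a→1 b→5 c→4
  1='a' goto b→2
  2='ab' goto a→11 c→3  [P4 ends]
  3='abc' goto ·  [P0 ends]
  4='c' goto ·  [P1 ends]
  5='b' goto b→13 c→6
  6='bc' goto b→7
  7='bcb' goto a→8
  8='bcba' goto c→9
  9='bcbac' goto b→10
  10='bcbacb' goto ·  [P2 ends]
  11='aba' goto a→12
  12='abaa' goto ·  [P3 ends]
  13='bb' goto a→18 b→14
  14='bbb' goto b→15
  15='bbbb' goto a→16
  16='bbbba' goto c→17
  17='bbbbac' goto ·  [P5 ends]
  18='bba' goto c→19
  19='bbac' goto ·  [P6 ends]

BFS fail/out derivation:
  n1('a'): parent n0 fail=0; on 'a' 0 → fail=0;  out ∅∪∅=∅
  n4('c'): parent n0 fail=0; on 'c' 0 → fail=0;  out {1}∪∅={1}
  n5('b'): parent n0 fail=0; on 'b' 0 → fail=0;  out ∅∪∅=∅
  n2('ab'): parent n1 fail=0; on 'b' 0 → fail=5;  out {4}∪∅={4}
  n6('bc'): parent n5 fail=0; on 'c' 0 → fail=4;  out ∅∪{1}={1}
  n13('bb'): parent n5 fail=0; on 'b' 0 → fail=5;  out ∅∪∅=∅
  n3('abc'): parent n2 fail=5; on 'c' 5 → fail=6;  out {0}∪{1}={0,1}
  n7('bcb'): parent n6 fail=4; on 'b' 4→0 → fail=5;  out ∅∪∅=∅
  n11('aba'): parent n2 fail=5; on 'a' 5→0 → fail=1;  out ∅∪∅=∅
  n14('bbb'): parent n13 fail=5; on 'b' 5 → fail=13;  out ∅∪∅=∅
  n18('bba'): parent n13 fail=5; on 'a' 5→0 → fail=1;  out ∅∪∅=∅
  n8('bcba'): parent n7 fail=5; on 'a' 5→0 → fail=1;  out ∅∪∅=∅
  n12('abaa'): parent n11 fail=1; on 'a' 1→0 → fail=1;  out {3}∪∅={3}
  n15('bbbb'): parent n14 fail=13; on 'b' 13 → fail=14;  out ∅∪∅=∅
  n19('bbac'): parent n18 fail=1; on 'c' 1→0 → fail=4;  out {6}∪{1}={1,6}
  n9('bcbac'): parent n8 fail=1; on 'c' 1→0 → fail=4;  out ∅∪{1}={1}
  n16('bbbba'): parent n15 fail=14; on 'a' 14→13 → fail=18;  out ∅∪∅=∅
  n10('bcbacb'): parent n9 fail=4; on 'b' 4→0 → fail=5;  out {2}∪∅={2}
  n17('bbbbac'): parent n16 fail=18; on 'c' 18 → fail=19;  out {5}∪{1,6}={1,5,6}

Run:
i=0 'a': node 0→1
i=1 'b': node 1→2  → match P4@[0:1]
i=2 'b': node 2→13 ·f
i=3 'a': node 13→18
i=4 'c': node 18→19  → match P1@[4:4],P6@[1:4]
i=5 'b': node 19→5 ·f
i=6 'b': node 5→13
i=7 'b': node 13→14
i=8 'a': node 14→18 ·f
i=9 'b': node 18→2 ·f  → match P4@[8:9]
i=10 'a': node 2→11
i=11 'a': node 11→12  → match P3@[8:11]
i=12 'a': node 12→1 ·f
i=13 'b': node 1→2  → match P4@[12:13]
i=14 'b': node 2→13 ·f
i=15 'b': node 13→14
i=16 'b': node 14→15
i=17 'a': node 15→16
i=18 'c': node 16→17  → match P1@[18:18],P5@[13:18],P6@[15:18]
i=19 'c': node 17→4 ·f  → match P1@[19:19]
i=20 'b': node 4→5 ·f
i=21 'b': node 5→13

All matches (sorted): [[1,4],[4,1],[4,6],[9,4],[11,3],[13,4],[18,1],[18,5],[18,6],[19,1]]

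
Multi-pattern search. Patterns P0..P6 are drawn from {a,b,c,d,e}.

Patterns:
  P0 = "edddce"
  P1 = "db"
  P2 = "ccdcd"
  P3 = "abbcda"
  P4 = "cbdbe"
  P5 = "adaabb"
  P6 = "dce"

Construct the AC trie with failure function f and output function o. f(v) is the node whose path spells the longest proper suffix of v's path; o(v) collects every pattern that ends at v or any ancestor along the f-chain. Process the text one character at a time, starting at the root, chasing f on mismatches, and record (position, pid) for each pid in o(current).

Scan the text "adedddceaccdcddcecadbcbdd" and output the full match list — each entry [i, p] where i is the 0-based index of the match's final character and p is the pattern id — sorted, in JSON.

Build automaton:
Trie (insert patterns):
  0='ε' goto a→14 c→9 d→7 e→1
  1='e' goto d→2
  2='ed' goto d→3
  3='edd' goto d→4
  4='eddd' goto c→5
  5='edddc' goto e→6
  6='edddce' goto ·  ←P0
  7='d' goto b→8 c→29
  8='db' goto ·  ←P1
  9='c' goto b→20 c→10
  10='cc' goto d→11
  11='ccd' goto c→12
  12='ccdc' goto d→13
  13='ccdcd' goto ·  ←P2
  14='a' goto b→15 d→24
  15='ab' goto b→16
  16='abb' goto c→17
  17='abbc' goto d→18
  18='abbcd' goto a→19
  19='abbcda' goto ·  ←P3
  20='cb' goto d→21
  21='cbd' goto b→22
  22='cbdb' goto e→23
  23='cbdbe' goto ·  ←P4
  24='ad' goto a→25
  25='ada' goto a→26
  26='adaa' goto b→27
  27='adaab' goto b→28
  28='adaabb' goto ·  ←P5
  29='dc' goto e→30
  30='dce' goto ·  ←P6

BFS fail/out derivation:
  n1('e'): parent n0 fail=0; on 'e' 0 → fail=0;  out ∅∪∅=∅
  n7('d'): parent n0 fail=0; on 'd' 0 → fail=0;  out ∅∪∅=∅
  n9('c'): parent n0 fail=0; on 'c' 0 → fail=0;  out ∅∪∅=∅
  n14('a'): parent n0 fail=0; on 'a' 0 → fail=0;  out ∅∪∅=∅
  n2('ed'): parent n1 fail=0; on 'd' 0 → fail=7;  out ∅∪∅=∅
  n8('db'): parent n7 fail=0; on 'b' 0 → fail=0;  out {1}∪∅={1}
  n10('cc'): parent n9 fail=0; on 'c' 0 → fail=9;  out ∅∪∅=∅
  n15('ab'): parent n14 fail=0; on 'b' 0 → fail=0;  out ∅∪∅=∅
  n20('cb'): parent n9 fail=0; on 'b' 0 → fail=0;  out ∅∪∅=∅
  n24('ad'): parent n14 fail=0; on 'd' 0 → fail=7;  out ∅∪∅=∅
  n29('dc'): parent n7 fail=0; on 'c' 0 → fail=9;  out ∅∪∅=∅
  n3('edd'): parent n2 fail=7; on 'd' 7→0 → fail=7;  out ∅∪∅=∅
  n11('ccd'): parent n10 fail=9; on 'd' 9→0 → fail=7;  out ∅∪∅=∅
  n16('abb'): parent n15 fail=0; on 'b' 0 → fail=0;  out ∅∪∅=∅
  n21('cbd'): parent n20 fail=0; on 'd' 0 → fail=7;  out ∅∪∅=∅
  n25('ada'): parent n24 fail=7; on 'a' 7→0 → fail=14;  out ∅∪∅=∅
  n30('dce'): parent n29 fail=9; on 'e' 9→0 → fail=1;  out {6}∪∅={6}
  n4('eddd'): parent n3 fail=7; on 'd' 7→0 → fail=7;  out ∅∪∅=∅
  n12('ccdc'): parent n11 fail=7; on 'c' 7 → fail=29;  out ∅∪∅=∅
  n17('abbc'): parent n16 fail=0; on 'c' 0 → fail=9;  out ∅∪∅=∅
  n22('cbdb'): parent n21 fail=7; on 'b' 7 → fail=8;  out ∅∪{1}={1}
  n26('adaa'): parent n25 fail=14; on 'a' 14→0 → fail=14;  out ∅∪∅=∅
  n5('edddc'): parent n4 fail=7; on 'c' 7 → fail=29;  out ∅∪∅=∅
  n13('ccdcd'): parent n12 fail=29; on 'd' 29→9→0 → fail=7;  out {2}∪∅={2}
  n18('abbcd'): parent n17 fail=9; on 'd' 9→0 → fail=7;  out ∅∪∅=∅
  n23('cbdbe'): parent n22 fail=8; on 'e' 8→0 → fail=1;  out {4}∪∅={4}
  n27('adaab'): parent n26 fail=14; on 'b' 14 → fail=15;  out ∅∪∅=∅
  n6('edddce'): parent n5 fail=29; on 'e' 29 → fail=30;  out {0}∪{6}={0,6}
  n19('abbcda'): parent n18 fail=7; on 'a' 7→0 → fail=14;  out {3}∪∅={3}
  n28('adaabb'): parent n27 fail=15; on 'b' 15 → fail=16;  out {5}∪∅={5}

Text stream:
i=0 'a': node 0→14
i=1 'd': node 14→24
i=2 'e': node 24→1 ·f
i=3 'd': node 1→2
i=4 'd': node 2→3
i=5 'd': node 3→4
i=6 'c': node 4→5
i=7 'e': node 5→6  emit P0@[2:7],P6@[5:7]
i=8 'a': node 6→14 ·f
i=9 'c': node 14→9 ·f
i=10 'c': node 9→10
i=11 'd': node 10→11
i=12 'c': node 11→12
i=13 'd': node 12→13  emit P2@[9:13]
i=14 'd': node 13→7 ·f
i=15 'c': node 7→29
i=16 'e': node 29→30  emit P6@[14:16]
i=17 'c': node 30→9 ·f
i=18 'a': node 9→14 ·f
i=19 'd': node 14→24
i=20 'b': node 24→8 ·f  emit P1@[19:20]
i=21 'c': node 8→9 ·f
i=22 'b': node 9→20
i=23 'd': node 20→21
i=24 'd': node 21→7 ·f

Result: [[7,0],[7,6],[13,2],[16,6],[20,1]]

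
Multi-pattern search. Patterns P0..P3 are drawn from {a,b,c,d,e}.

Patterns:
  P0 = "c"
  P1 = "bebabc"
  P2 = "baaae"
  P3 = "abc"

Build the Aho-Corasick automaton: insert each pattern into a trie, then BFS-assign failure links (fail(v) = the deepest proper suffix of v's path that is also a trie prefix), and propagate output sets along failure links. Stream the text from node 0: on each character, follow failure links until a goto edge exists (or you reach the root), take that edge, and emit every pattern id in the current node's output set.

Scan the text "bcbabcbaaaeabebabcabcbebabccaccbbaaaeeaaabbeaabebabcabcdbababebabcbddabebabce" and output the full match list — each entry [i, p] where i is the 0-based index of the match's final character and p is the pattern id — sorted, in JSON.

Construct AC machine:
Trie (insert patterns):
  0='ε' goto a→12 b→2 c→1
  1='c' goto ·  ←P0
  2='b' goto a→8 e→3
  3='be' goto b→4
  4='beb' goto a→5
  5='beba' goto b→6
  6='bebab' goto c→7
  7='bebabc' goto ·  ←P1
  8='ba' goto a→9
  9='baa' goto a→10
  10='baaa' goto e→11
  11='baaae' goto ·  ←P2
  12='a' goto b→13
  13='ab' goto c→14
  14='abc' goto ·  ←P3

Failure links (BFS by depth):
  n1('c'): parent n0 fail=0; on 'c' 0 → fail=0;  out {0}∪∅={0}
  n2('b'): parent n0 fail=0; on 'b' 0 → fail=0;  out ∅∪∅=∅
  n12('a'): parent n0 fail=0; on 'a' 0 → fail=0;  out ∅∪∅=∅
  n3('be'): parent n2 fail=0; on 'e' 0 → fail=0;  out ∅∪∅=∅
  n8('ba'): parent n2 fail=0; on 'a' 0 → fail=12;  out ∅∪∅=∅
  n13('ab'): parent n12 fail=0; on 'b' 0 → fail=2;  out ∅∪∅=∅
  n4('beb'): parent n3 fail=0; on 'b' 0 → fail=2;  out ∅∪∅=∅
  n9('baa'): parent n8 fail=12; on 'a' 12→0 → fail=12;  out ∅∪∅=∅
  n14('abc'): parent n13 fail=2; on 'c' 2→0 → fail=1;  out {3}∪{0}={0,3}
  n5('beba'): parent n4 fail=2; on 'a' 2 → fail=8;  out ∅∪∅=∅
  n10('baaa'): parent n9 fail=12; on 'a' 12→0 → fail=12;  out ∅∪∅=∅
  n6('bebab'): parent n5 fail=8; on 'b' 8→12 → fail=13;  out ∅∪∅=∅
  n11('baaae'): parent n10 fail=12; on 'e' 12→0 → fail=0;  out {2}∪∅={2}
  n7('bebabc'): parent n6 fail=13; on 'c' 13 → fail=14;  out {1}∪{0,3}={0,1,3}

Text stream:
[0] read 'b'  n0⇒n2
[1] read 'c'  n2⇒n1 (via fail)  ** P0@[1:1]
[2] read 'b'  n1⇒n2 (via fail)
[3] read 'a'  n2⇒n8
[4] read 'b'  n8⇒n13 (via fail)
[5] read 'c'  n13⇒n14  ** P0@[5:5],P3@[3:5]
[6] read 'b'  n14⇒n2 (via fail)
[7] read 'a'  n2⇒n8
[8] read 'a'  n8⇒n9
[9] read 'a'  n9⇒n10
[10] read 'e'  n10⇒n11  ** P2@[6:10]
[11] read 'a'  n11⇒n12 (via fail)
[12] read 'b'  n12⇒n13
[13] read 'e'  n13⇒n3 (via fail)
[14] read 'b'  n3⇒n4
[15] read 'a'  n4⇒n5
[16] read 'b'  n5⇒n6
[17] read 'c'  n6⇒n7  ** P0@[17:17],P1@[12:17],P3@[15:17]
[18] read 'a'  n7⇒n12 (via fail)
[19] read 'b'  n12⇒n13
[20] read 'c'  n13⇒n14  ** P0@[20:20],P3@[18:20]
[21] read 'b'  n14⇒n2 (via fail)
[22] read 'e'  n2⇒n3
[23] read 'b'  n3⇒n4
[24] read 'a'  n4⇒n5
[25] read 'b'  n5⇒n6
[26] read 'c'  n6⇒n7  ** P0@[26:26],P1@[21:26],P3@[24:26]
[27] read 'c'  n7⇒n1 (via fail)  ** P0@[27:27]
[28] read 'a'  n1⇒n12 (via fail)
[29] read 'c'  n12⇒n1 (via fail)  ** P0@[29:29]
[30] read 'c'  n1⇒n1 (via fail)  ** P0@[30:30]
[31] read 'b'  n1⇒n2 (via fail)
[32] read 'b'  n2⇒n2 (via fail)
[33] read 'a'  n2⇒n8
[34] read 'a'  n8⇒n9
[35] read 'a'  n9⇒n10
[36] read 'e'  n10⇒n11  ** P2@[32:36]
[37] read 'e'  n11⇒n0 (via fail)
[38] read 'a'  n0⇒n12
[39] read 'a'  n12⇒n12 (via fail)
[40] read 'a'  n12⇒n12 (via fail)
[41] read 'b'  n12⇒n13
[42] read 'b'  n13⇒n2 (via fail)
[43] read 'e'  n2⇒n3
[44] read 'a'  n3⇒n12 (via fail)
[45] read 'a'  n12⇒n12 (via fail)
[46] read 'b'  n12⇒n13
[47] read 'e'  n13⇒n3 (via fail)
[48] read 'b'  n3⇒n4
[49] read 'a'  n4⇒n5
[50] read 'b'  n5⇒n6
[51] read 'c'  n6⇒n7  ** P0@[51:51],P1@[46:51],P3@[49:51]
[52] read 'a'  n7⇒n12 (via fail)
[53] read 'b'  n12⇒n13
[54] read 'c'  n13⇒n14  ** P0@[54:54],P3@[52:54]
[55] read 'd'  n14⇒n0 (via fail)
[56] read 'b'  n0⇒n2
[57] read 'a'  n2⇒n8
[58] read 'b'  n8⇒n13 (via fail)
[59] read 'a'  n13⇒n8 (via fail)
[60] read 'b'  n8⇒n13 (via fail)
[61] read 'e'  n13⇒n3 (via fail)
[62] read 'b'  n3⇒n4
[63] read 'a'  n4⇒n5
[64] read 'b'  n5⇒n6
[65] read 'c'  n6⇒n7  ** P0@[65:65],P1@[60:65],P3@[63:65]
[66] read 'b'  n7⇒n2 (via fail)
[67] read 'd'  n2⇒n0 (via fail)
[68] read 'd'  n0⇒n0
[69] read 'a'  n0⇒n12
[70] read 'b'  n12⇒n13
[71] read 'e'  n13⇒n3 (via fail)
[72] read 'b'  n3⇒n4
[73] read 'a'  n4⇒n5
[74] read 'b'  n5⇒n6
[75] read 'c'  n6⇒n7  ** P0@[75:75],P1@[70:75],P3@[73:75]
[76] read 'e'  n7⇒n0 (via fail)

Matches: [[1,0],[5,0],[5,3],[10,2],[17,0],[17,1],[17,3],[20,0],[20,3],[26,0],[26,1],[26,3],[27,0],[29,0],[30,0],[36,2],[51,0],[51,1],[51,3],[54,0],[54,3],[65,0],[65,1],[65,3],[75,0],[75,1],[75,3]]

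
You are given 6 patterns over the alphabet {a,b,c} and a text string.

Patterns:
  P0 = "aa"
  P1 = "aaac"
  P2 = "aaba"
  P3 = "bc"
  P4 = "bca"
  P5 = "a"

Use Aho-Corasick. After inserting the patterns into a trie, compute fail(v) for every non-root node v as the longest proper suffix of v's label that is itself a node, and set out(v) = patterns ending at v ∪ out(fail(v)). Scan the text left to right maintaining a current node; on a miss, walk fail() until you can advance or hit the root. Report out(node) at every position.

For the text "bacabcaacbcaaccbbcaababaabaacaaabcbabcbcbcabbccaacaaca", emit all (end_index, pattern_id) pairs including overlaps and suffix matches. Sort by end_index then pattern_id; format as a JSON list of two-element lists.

Build automaton:
Trie (insert patterns):
  0='ε' goto a→1 b→7
  1='a' goto a→2  ←P5
  2='aa' goto a→3 b→5  ←P0
  3='aaa' goto c→4
  4='aaac' goto ·  ←P1
  5='aab' goto a→6
  6='aaba' goto ·  ←P2
  7='b' goto c→8
  8='bc' goto a→9  ←P3
  9='bca' goto ·  ←P4

Failure links (BFS by depth):
  n1('a'): parent n0 fail=0; on 'a' 0 → fail=0;  out {5}∪∅={5}
  n7('b'): parent n0 fail=0; on 'b' 0 → fail=0;  out ∅∪∅=∅
  n2('aa'): parent n1 fail=0; on 'a' 0 → fail=1;  out {0}∪{5}={0,5}
  n8('bc'): parent n7 fail=0; on 'c' 0 → fail=0;  out {3}∪∅={3}
  n3('aaa'): parent n2 fail=1; on 'a' 1 → fail=2;  out ∅∪{0,5}={0,5}
  n5('aab'): parent n2 fail=1; on 'b' 1→0 → fail=7;  out ∅∪∅=∅
  n9('bca'): parent n8 fail=0; on 'a' 0 → fail=1;  out {4}∪{5}={4,5}
  n4('aaac'): parent n3 fail=2; on 'c' 2→1→0 → fail=0;  out {1}∪∅={1}
  n6('aaba'): parent n5 fail=7; on 'a' 7→0 → fail=1;  out {2}∪{5}={2,5}

Text stream:
i=0 'b': node 0→7
i=1 'a': node 7→1 (fail-walked)  emit P5@[1:1]
i=2 'c': node 1→0 (fail-walked)
i=3 'a': node 0→1  emit P5@[3:3]
i=4 'b': node 1→7 (fail-walked)
i=5 'c': node 7→8  emit P3@[4:5]
i=6 'a': node 8→9  emit P4@[4:6],P5@[6:6]
i=7 'a': node 9→2 (fail-walked)  emit P0@[6:7],P5@[7:7]
i=8 'c': node 2→0 (fail-walked)
i=9 'b': node 0→7
i=10 'c': node 7→8  emit P3@[9:10]
i=11 'a': node 8→9  emit P4@[9:11],P5@[11:11]
i=12 'a': node 9→2 (fail-walked)  emit P0@[11:12],P5@[12:12]
i=13 'c': node 2→0 (fail-walked)
i=14 'c': node 0→0
i=15 'b': node 0→7
i=16 'b': node 7→7 (fail-walked)
i=17 'c': node 7→8  emit P3@[16:17]
i=18 'a': node 8→9  emit P4@[16:18],P5@[18:18]
i=19 'a': node 9→2 (fail-walked)  emit P0@[18:19],P5@[19:19]
i=20 'b': node 2→5
i=21 'a': node 5→6  emit P2@[18:21],P5@[21:21]
i=22 'b': node 6→7 (fail-walked)
i=23 'a': node 7→1 (fail-walked)  emit P5@[23:23]
i=24 'a': node 1→2  emit P0@[23:24],P5@[24:24]
i=25 'b': node 2→5
i=26 'a': node 5→6  emit P2@[23:26],P5@[26:26]
i=27 'a': node 6→2 (fail-walked)  emit P0@[26:27],P5@[27:27]
i=28 'c': node 2→0 (fail-walked)
i=29 'a': node 0→1  emit P5@[29:29]
i=30 'a': node 1→2  emit P0@[29:30],P5@[30:30]
i=31 'a': node 2→3  emit P0@[30:31],P5@[31:31]
i=32 'b': node 3→5 (fail-walked)
i=33 'c': node 5→8 (fail-walked)  emit P3@[32:33]
i=34 'b': node 8→7 (fail-walked)
i=35 'a': node 7→1 (fail-walked)  emit P5@[35:35]
i=36 'b': node 1→7 (fail-walked)
i=37 'c': node 7→8  emit P3@[36:37]
i=38 'b': node 8→7 (fail-walked)
i=39 'c': node 7→8  emit P3@[38:39]
i=40 'b': node 8→7 (fail-walked)
i=41 'c': node 7→8  emit P3@[40:41]
i=42 'a': node 8→9  emit P4@[40:42],P5@[42:42]
i=43 'b': node 9→7 (fail-walked)
i=44 'b': node 7→7 (fail-walked)
i=45 'c': node 7→8  emit P3@[44:45]
i=46 'c': node 8→0 (fail-walked)
i=47 'a': node 0→1  emit P5@[47:47]
i=48 'a': node 1→2  emit P0@[47:48],P5@[48:48]
i=49 'c': node 2→0 (fail-walked)
i=50 'a': node 0→1  emit P5@[50:50]
i=51 'a': node 1→2  emit P0@[50:51],P5@[51:51]
i=52 'c': node 2→0 (fail-walked)
i=53 'a': node 0→1  emit P5@[53:53]

All matches (sorted): [[1,5],[3,5],[5,3],[6,4],[6,5],[7,0],[7,5],[10,3],[11,4],[11,5],[12,0],[12,5],[17,3],[18,4],[18,5],[19,0],[19,5],[21,2],[21,5],[23,5],[24,0],[24,5],[26,2],[26,5],[27,0],[27,5],[29,5],[30,0],[30,5],[31,0],[31,5],[33,3],[35,5],[37,3],[39,3],[41,3],[42,4],[42,5],[45,3],[47,5],[48,0],[48,5],[50,5],[51,0],[51,5],[53,5]]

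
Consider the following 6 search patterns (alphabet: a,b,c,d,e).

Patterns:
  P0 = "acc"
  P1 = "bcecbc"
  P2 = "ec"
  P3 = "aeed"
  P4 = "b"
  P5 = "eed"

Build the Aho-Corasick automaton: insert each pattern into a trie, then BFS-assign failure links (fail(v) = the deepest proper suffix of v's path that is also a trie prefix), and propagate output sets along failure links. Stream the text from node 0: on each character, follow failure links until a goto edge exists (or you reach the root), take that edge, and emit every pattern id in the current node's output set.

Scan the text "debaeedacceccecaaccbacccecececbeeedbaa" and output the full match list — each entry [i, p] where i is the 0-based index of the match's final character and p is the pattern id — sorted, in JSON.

Build automaton:
Trie (insert patterns):
  0='ε' goto a→1 b→4 e→10
  1='a' goto c→2 e→12
  2='ac' goto c→3
  3='acc' goto ·  ←P0
  4='b' goto c→5  ←P4
  5='bc' goto e→6
  6='bce' goto c→7
  7='bcec' goto b→8
  8='bcecb' goto c→9
  9='bcecbc' goto ·  ←P1
  10='e' goto c→11 e→15
  11='ec' goto ·  ←P2
  12='ae' goto e→13
  13='aee' goto d→14
  14='aeed' goto ·  ←P3
  15='ee' goto d→16
  16='eed' goto ·  ←P5

BFS fail/out derivation:
  n1('a'): parent n0 fail=0; on 'a' 0 → fail=0;  out ∅∪∅=∅
  n4('b'): parent n0 fail=0; on 'b' 0 → fail=0;  out {4}∪∅={4}
  n10('e'): parent n0 fail=0; on 'e' 0 → fail=0;  out ∅∪∅=∅
  n2('ac'): parent n1 fail=0; on 'c' 0 → fail=0;  out ∅∪∅=∅
  n5('bc'): parent n4 fail=0; on 'c' 0 → fail=0;  out ∅∪∅=∅
  n11('ec'): parent n10 fail=0; on 'c' 0 → fail=0;  out {2}∪∅={2}
  n12('ae'): parent n1 fail=0; on 'e' 0 → fail=10;  out ∅∪∅=∅
  n15('ee'): parent n10 fail=0; on 'e' 0 → fail=10;  out ∅∪∅=∅
  n3('acc'): parent n2 fail=0; on 'c' 0 → fail=0;  out {0}∪∅={0}
  n6('bce'): parent n5 fail=0; on 'e' 0 → fail=10;  out ∅∪∅=∅
  n13('aee'): parent n12 fail=10; on 'e' 10 → fail=15;  out ∅∪∅=∅
  n16('eed'): parent n15 fail=10; on 'd' 10→0 → fail=0;  out {5}∪∅={5}
  n7('bcec'): parent n6 fail=10; on 'c' 10 → fail=11;  out ∅∪{2}={2}
  n14('aeed'): parent n13 fail=15; on 'd' 15 → fail=16;  out {3}∪{5}={3,5}
  n8('bcecb'): parent n7 fail=11; on 'b' 11→0 → fail=4;  out ∅∪{4}={4}
  n9('bcecbc'): parent n8 fail=4; on 'c' 4 → fail=5;  out {1}∪∅={1}

Text stream:
[0] read 'd'  n0⇒n0
[1] read 'e'  n0⇒n10
[2] read 'b'  n10⇒n4 (via fail)  emit P4@[2:2]
[3] read 'a'  n4⇒n1 (via fail)
[4] read 'e'  n1⇒n12
[5] read 'e'  n12⇒n13
[6] read 'd'  n13⇒n14  emit P3@[3:6],P5@[4:6]
[7] read 'a'  n14⇒n1 (via fail)
[8] read 'c'  n1⇒n2
[9] read 'c'  n2⇒n3  emit P0@[7:9]
[10] read 'e'  n3⇒n10 (via fail)
[11] read 'c'  n10⇒n11  emit P2@[10:11]
[12] read 'c'  n11⇒n0 (via fail)
[13] read 'e'  n0⇒n10
[14] read 'c'  n10⇒n11  emit P2@[13:14]
[15] read 'a'  n11⇒n1 (via fail)
[16] read 'a'  n1⇒n1 (via fail)
[17] read 'c'  n1⇒n2
[18] read 'c'  n2⇒n3  emit P0@[16:18]
[19] read 'b'  n3⇒n4 (via fail)  emit P4@[19:19]
[20] read 'a'  n4⇒n1 (via fail)
[21] read 'c'  n1⇒n2
[22] read 'c'  n2⇒n3  emit P0@[20:22]
[23] read 'c'  n3⇒n0 (via fail)
[24] read 'e'  n0⇒n10
[25] read 'c'  n10⇒n11  emit P2@[24:25]
[26] read 'e'  n11⇒n10 (via fail)
[27] read 'c'  n10⇒n11  emit P2@[26:27]
[28] read 'e'  n11⇒n10 (via fail)
[29] read 'c'  n10⇒n11  emit P2@[28:29]
[30] read 'b'  n11⇒n4 (via fail)  emit P4@[30:30]
[31] read 'e'  n4⇒n10 (via fail)
[32] read 'e'  n10⇒n15
[33] read 'e'  n15⇒n15 (via fail)
[34] read 'd'  n15⇒n16  emit P5@[32:34]
[35] read 'b'  n16⇒n4 (via fail)  emit P4@[35:35]
[36] read 'a'  n4⇒n1 (via fail)
[37] read 'a'  n1⇒n1 (via fail)

All matches (sorted): [[2,4],[6,3],[6,5],[9,0],[11,2],[14,2],[18,0],[19,4],[22,0],[25,2],[27,2],[29,2],[30,4],[34,5],[35,4]]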